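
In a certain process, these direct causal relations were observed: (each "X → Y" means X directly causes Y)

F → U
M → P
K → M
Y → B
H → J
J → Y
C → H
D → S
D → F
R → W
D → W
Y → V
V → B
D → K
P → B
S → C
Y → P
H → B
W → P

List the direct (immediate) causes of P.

M, W, Y

Upstream contributors include D, S, R, K, C, H, J, but only M, W, Y feed directly into P.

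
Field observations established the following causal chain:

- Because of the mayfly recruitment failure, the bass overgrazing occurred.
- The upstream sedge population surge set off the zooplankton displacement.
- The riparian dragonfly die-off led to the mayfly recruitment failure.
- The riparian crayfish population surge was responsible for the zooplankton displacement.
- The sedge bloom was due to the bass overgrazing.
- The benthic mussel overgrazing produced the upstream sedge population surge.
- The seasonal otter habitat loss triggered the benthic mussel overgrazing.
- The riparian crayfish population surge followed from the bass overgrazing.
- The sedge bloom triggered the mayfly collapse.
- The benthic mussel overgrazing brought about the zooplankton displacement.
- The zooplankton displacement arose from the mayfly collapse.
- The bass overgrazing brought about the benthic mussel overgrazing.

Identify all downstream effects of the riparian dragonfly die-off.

the bass overgrazing, the benthic mussel overgrazing, the mayfly collapse, the mayfly recruitment failure, the riparian crayfish population surge, the sedge bloom, the upstream sedge population surge, the zooplankton displacement

Direct effects: the mayfly recruitment failure.
2 steps out: the bass overgrazing.
3 steps out: the riparian crayfish population surge, the sedge bloom, the benthic mussel overgrazing.
4 steps out: the mayfly collapse, the upstream sedge population surge, the zooplankton displacement.
Not reachable from it: the seasonal otter habitat loss.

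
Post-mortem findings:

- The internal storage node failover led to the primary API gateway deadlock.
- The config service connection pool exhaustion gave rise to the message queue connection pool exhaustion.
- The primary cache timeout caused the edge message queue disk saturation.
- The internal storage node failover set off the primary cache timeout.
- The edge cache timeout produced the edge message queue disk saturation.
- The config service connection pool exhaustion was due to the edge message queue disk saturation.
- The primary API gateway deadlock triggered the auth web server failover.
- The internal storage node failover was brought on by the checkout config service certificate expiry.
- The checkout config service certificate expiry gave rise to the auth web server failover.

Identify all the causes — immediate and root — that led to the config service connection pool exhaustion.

the checkout config service certificate expiry, the edge cache timeout, the edge message queue disk saturation, the internal storage node failover, the primary cache timeout

Immediate cause of the config service connection pool exhaustion: the edge message queue disk saturation.
Further upstream: the checkout config service certificate expiry, the internal storage node failover, the primary cache timeout, the edge cache timeout.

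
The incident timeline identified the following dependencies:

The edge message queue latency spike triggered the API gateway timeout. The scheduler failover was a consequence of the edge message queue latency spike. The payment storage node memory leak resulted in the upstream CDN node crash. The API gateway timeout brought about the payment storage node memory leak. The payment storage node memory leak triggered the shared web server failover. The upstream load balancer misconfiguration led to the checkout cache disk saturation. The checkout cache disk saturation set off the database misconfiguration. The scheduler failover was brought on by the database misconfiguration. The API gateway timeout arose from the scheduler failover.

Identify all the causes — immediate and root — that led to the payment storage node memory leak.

the API gateway timeout, the checkout cache disk saturation, the database misconfiguration, the edge message queue latency spike, the scheduler failover, the upstream load balancer misconfiguration

Immediate cause of the payment storage node memory leak: the API gateway timeout.
Further upstream: the upstream load balancer misconfiguration, the edge message queue latency spike, the checkout cache disk saturation, the database misconfiguration, the scheduler failover.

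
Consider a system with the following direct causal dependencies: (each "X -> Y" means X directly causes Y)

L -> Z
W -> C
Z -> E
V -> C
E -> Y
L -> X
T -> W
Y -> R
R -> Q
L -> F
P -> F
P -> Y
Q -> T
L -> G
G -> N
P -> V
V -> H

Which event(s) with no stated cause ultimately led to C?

L, P

Tracing upstream from C: C ← W ← T ← Q ← R ← Y ← E ← Z ← L.
A separate upstream branch: C ← V ← P.
Each of those chain origins has no stated cause.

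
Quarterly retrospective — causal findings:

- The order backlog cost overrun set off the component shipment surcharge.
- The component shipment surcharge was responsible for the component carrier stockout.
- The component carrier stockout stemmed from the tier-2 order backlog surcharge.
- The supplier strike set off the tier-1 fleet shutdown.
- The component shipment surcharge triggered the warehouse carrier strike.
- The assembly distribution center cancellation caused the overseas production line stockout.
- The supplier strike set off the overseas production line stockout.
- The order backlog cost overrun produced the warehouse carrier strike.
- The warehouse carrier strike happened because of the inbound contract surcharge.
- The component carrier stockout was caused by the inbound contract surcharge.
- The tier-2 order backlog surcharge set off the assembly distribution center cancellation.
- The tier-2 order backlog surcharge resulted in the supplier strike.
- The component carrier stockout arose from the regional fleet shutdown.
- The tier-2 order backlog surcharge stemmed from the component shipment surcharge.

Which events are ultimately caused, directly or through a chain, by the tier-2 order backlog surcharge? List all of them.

the assembly distribution center cancellation, the component carrier stockout, the overseas production line stockout, the supplier strike, the tier-1 fleet shutdown

Direct effects: the assembly distribution center cancellation, the supplier strike, the component carrier stockout.
2 steps out: the tier-1 fleet shutdown, the overseas production line stockout.
Not reachable from it: the regional fleet shutdown, the inbound contract surcharge, the order backlog cost overrun, the component shipment surcharge, the warehouse carrier strike.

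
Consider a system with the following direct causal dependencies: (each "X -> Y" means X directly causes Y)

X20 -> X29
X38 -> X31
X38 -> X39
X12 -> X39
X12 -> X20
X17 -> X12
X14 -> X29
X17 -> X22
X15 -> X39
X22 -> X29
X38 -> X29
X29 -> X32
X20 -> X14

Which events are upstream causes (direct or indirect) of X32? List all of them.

X12, X14, X17, X20, X22, X29, X38

Immediate cause of X32: X29.
Further upstream: X38, X17, X22, X12, X20, X14.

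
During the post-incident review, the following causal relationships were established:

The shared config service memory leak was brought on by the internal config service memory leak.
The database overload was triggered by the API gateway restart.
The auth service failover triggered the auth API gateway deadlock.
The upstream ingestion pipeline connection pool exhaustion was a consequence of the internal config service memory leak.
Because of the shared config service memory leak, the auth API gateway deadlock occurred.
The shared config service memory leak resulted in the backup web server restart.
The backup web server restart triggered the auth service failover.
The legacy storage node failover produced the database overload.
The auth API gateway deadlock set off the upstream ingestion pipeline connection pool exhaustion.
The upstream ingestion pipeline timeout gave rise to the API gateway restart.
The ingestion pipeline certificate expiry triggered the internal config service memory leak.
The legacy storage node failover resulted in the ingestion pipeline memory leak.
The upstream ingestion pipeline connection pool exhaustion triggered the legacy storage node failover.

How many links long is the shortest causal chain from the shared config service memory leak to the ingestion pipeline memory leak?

4

Shortest chain: the shared config service memory leak → the auth API gateway deadlock → the upstream ingestion pipeline connection pool exhaustion → the legacy storage node failover → the ingestion pipeline memory leak.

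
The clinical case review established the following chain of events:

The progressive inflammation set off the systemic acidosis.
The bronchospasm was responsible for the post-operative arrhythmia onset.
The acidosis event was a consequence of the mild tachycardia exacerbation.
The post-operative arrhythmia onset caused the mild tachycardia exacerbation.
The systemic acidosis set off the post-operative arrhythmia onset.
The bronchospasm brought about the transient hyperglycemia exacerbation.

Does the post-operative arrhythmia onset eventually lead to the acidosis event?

There is a causal chain: the post-operative arrhythmia onset → the mild tachycardia exacerbation → the acidosis event.

Yes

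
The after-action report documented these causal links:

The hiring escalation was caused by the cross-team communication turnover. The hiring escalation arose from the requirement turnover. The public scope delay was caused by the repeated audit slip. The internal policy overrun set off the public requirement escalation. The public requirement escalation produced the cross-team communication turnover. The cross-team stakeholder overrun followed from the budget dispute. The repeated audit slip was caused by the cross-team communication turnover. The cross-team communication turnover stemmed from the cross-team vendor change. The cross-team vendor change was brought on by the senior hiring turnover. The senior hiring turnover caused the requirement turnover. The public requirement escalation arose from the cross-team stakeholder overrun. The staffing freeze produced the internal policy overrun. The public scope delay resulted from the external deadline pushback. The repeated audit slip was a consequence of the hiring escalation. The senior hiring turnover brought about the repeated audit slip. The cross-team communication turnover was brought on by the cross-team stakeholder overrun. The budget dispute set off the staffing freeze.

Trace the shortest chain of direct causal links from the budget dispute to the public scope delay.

the budget dispute → the cross-team stakeholder overrun → the cross-team communication turnover → the repeated audit slip → the public scope delay

the budget dispute → the cross-team stakeholder overrun
the cross-team stakeholder overrun → the cross-team communication turnover
the cross-team communication turnover → the repeated audit slip
the repeated audit slip → the public scope delay
Length: 4 steps.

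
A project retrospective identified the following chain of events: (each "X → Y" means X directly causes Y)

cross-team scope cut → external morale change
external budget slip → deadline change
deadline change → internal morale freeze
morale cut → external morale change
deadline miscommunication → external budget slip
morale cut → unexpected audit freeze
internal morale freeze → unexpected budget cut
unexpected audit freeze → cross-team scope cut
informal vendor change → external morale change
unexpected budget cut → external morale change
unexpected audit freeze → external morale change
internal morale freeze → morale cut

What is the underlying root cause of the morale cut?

the deadline miscommunication

Tracing upstream from the morale cut: the morale cut ← the internal morale freeze ← the deadline change ← the external budget slip ← the deadline miscommunication.
The deadline miscommunication has no stated cause, so it is the root.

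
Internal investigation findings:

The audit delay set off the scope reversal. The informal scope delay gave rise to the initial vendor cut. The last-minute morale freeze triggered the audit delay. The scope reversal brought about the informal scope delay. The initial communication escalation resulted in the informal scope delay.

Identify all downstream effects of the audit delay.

Direct effects: the scope reversal.
2 steps out: the informal scope delay.
3 steps out: the initial vendor cut.
Not reachable from it: the last-minute morale freeze, the initial communication escalation.

the informal scope delay, the initial vendor cut, the scope reversal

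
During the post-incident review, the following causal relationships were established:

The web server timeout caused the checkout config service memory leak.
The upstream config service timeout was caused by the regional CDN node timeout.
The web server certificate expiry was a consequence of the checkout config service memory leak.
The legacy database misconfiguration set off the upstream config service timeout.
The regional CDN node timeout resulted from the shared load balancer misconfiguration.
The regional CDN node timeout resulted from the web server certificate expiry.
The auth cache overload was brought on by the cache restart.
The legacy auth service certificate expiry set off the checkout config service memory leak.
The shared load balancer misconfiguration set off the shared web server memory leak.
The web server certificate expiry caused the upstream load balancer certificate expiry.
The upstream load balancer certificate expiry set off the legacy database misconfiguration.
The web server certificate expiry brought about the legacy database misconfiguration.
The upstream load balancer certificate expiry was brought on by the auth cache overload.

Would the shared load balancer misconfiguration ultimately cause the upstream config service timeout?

There is a causal chain: the shared load balancer misconfiguration → the regional CDN node timeout → the upstream config service timeout.

Yes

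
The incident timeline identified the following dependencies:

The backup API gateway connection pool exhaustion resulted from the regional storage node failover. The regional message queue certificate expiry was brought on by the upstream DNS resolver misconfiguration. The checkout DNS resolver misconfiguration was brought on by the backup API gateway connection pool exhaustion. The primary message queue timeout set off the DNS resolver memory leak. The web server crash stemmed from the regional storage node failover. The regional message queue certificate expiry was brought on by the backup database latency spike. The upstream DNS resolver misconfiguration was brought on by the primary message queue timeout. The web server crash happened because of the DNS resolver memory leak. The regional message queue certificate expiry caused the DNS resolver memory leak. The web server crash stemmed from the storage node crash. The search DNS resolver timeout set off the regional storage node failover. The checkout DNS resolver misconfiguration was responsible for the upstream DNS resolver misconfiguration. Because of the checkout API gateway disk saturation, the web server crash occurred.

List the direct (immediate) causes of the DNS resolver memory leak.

the primary message queue timeout, the regional message queue certificate expiry

Upstream contributors include the backup database latency spike, the search DNS resolver timeout, the regional storage node failover, the backup API gateway connection pool exhaustion, the checkout DNS resolver misconfiguration, the upstream DNS resolver misconfiguration, but only the primary message queue timeout, the regional message queue certificate expiry feed directly into the DNS resolver memory leak.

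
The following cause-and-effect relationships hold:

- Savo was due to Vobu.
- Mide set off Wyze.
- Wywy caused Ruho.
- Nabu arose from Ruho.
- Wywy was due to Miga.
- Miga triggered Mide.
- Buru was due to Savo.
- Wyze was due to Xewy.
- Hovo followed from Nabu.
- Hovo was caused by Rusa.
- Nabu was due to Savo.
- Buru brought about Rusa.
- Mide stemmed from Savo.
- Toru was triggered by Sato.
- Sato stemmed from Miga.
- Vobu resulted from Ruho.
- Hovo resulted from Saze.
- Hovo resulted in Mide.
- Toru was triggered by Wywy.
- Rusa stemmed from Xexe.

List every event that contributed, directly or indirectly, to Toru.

Miga, Sato, Wywy

Immediate causes of Toru: Sato, Wywy.
Further upstream: Miga.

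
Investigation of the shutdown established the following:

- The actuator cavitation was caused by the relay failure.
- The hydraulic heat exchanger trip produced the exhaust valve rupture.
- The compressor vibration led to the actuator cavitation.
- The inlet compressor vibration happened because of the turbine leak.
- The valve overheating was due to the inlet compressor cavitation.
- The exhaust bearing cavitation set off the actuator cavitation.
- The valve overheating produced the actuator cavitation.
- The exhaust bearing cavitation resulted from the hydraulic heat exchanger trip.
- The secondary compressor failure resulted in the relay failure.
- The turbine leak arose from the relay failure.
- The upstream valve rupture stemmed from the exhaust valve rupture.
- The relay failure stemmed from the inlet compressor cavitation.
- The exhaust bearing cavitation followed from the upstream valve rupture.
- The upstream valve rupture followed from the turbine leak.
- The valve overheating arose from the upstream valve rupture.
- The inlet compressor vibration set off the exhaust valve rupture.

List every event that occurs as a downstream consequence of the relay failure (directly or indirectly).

Direct effects: the turbine leak, the actuator cavitation.
2 steps out: the inlet compressor vibration, the upstream valve rupture.
3 steps out: the exhaust valve rupture, the exhaust bearing cavitation, the valve overheating.
Not reachable from it: the secondary compressor failure, the inlet compressor cavitation, the hydraulic heat exchanger trip, the compressor vibration.

the actuator cavitation, the exhaust bearing cavitation, the exhaust valve rupture, the inlet compressor vibration, the turbine leak, the upstream valve rupture, the valve overheating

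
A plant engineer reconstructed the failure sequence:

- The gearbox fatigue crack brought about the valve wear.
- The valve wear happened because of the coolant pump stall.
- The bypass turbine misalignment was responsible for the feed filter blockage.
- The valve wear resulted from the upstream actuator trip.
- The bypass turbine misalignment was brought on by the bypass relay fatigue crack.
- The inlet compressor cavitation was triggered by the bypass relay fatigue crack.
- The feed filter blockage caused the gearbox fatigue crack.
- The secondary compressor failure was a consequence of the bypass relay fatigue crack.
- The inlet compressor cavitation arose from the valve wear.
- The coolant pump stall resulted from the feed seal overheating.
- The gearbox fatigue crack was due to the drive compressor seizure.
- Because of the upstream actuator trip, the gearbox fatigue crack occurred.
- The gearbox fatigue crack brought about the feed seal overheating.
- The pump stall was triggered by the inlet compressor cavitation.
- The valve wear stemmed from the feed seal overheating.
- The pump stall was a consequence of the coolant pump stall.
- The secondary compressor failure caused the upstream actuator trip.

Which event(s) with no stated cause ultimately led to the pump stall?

the bypass relay fatigue crack, the drive compressor seizure

Tracing upstream from the pump stall: the pump stall ← the inlet compressor cavitation ← the bypass relay fatigue crack.
A separate upstream branch: the pump stall ← the coolant pump stall ← the feed seal overheating ← the gearbox fatigue crack ← the drive compressor seizure.
Each of those chain origins has no stated cause.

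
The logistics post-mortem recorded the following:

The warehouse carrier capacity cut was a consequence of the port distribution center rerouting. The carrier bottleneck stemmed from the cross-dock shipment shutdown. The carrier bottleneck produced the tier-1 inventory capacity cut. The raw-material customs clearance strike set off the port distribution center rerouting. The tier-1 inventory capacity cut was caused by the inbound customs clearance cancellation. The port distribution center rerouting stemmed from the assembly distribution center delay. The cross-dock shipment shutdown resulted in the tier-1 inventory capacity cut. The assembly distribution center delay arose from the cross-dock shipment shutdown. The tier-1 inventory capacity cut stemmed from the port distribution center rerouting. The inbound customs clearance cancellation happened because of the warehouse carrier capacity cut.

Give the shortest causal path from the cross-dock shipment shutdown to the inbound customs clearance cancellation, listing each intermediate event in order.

the cross-dock shipment shutdown → the assembly distribution center delay → the port distribution center rerouting → the warehouse carrier capacity cut → the inbound customs clearance cancellation

the cross-dock shipment shutdown → the assembly distribution center delay
the assembly distribution center delay → the port distribution center rerouting
the port distribution center rerouting → the warehouse carrier capacity cut
the warehouse carrier capacity cut → the inbound customs clearance cancellation
Length: 4 steps.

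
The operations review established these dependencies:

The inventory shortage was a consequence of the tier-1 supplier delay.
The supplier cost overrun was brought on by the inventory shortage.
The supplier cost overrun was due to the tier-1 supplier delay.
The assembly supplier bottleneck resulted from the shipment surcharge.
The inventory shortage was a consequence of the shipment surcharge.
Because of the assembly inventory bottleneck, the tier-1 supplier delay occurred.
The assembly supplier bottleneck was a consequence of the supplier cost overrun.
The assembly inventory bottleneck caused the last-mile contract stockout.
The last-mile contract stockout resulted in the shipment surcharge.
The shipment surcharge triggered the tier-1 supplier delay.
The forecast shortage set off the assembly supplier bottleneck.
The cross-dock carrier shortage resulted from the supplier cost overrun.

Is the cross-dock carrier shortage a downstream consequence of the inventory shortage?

Yes

There is a causal chain: the inventory shortage → the supplier cost overrun → the cross-dock carrier shortage.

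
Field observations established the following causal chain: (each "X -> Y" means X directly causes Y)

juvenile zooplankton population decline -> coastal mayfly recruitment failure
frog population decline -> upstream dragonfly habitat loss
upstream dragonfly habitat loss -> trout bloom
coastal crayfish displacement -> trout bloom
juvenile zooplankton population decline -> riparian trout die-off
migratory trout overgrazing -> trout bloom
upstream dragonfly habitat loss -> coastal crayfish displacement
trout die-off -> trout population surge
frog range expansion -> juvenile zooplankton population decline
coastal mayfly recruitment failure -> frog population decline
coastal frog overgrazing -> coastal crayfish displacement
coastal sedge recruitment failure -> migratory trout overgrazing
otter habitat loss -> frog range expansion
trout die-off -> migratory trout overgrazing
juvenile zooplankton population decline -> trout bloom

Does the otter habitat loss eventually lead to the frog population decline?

There is a causal chain: the otter habitat loss → the frog range expansion → the juvenile zooplankton population decline → the coastal mayfly recruitment failure → the frog population decline.

Yes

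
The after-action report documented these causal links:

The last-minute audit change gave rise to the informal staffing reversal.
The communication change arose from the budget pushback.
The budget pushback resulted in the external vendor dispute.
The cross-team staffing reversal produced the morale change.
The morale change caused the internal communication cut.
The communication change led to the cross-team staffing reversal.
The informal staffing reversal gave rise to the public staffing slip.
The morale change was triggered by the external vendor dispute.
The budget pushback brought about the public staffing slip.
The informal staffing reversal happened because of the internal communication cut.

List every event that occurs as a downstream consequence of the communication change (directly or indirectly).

Direct effects: the cross-team staffing reversal.
2 steps out: the morale change.
3 steps out: the internal communication cut.
4 steps out: the informal staffing reversal.
5 steps out: the public staffing slip.
Not reachable from it: the last-minute audit change, the budget pushback, the external vendor dispute.

the cross-team staffing reversal, the informal staffing reversal, the internal communication cut, the morale change, the public staffing slip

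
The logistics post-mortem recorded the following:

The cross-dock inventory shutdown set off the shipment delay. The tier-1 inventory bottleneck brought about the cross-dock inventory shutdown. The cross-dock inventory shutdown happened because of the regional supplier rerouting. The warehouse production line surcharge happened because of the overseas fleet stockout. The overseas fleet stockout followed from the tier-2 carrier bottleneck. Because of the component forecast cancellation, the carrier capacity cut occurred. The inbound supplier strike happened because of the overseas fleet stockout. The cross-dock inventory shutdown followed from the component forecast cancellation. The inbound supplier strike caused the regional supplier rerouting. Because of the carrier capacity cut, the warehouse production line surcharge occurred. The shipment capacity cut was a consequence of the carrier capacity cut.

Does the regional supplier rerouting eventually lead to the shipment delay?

Yes

There is a causal chain: the regional supplier rerouting → the cross-dock inventory shutdown → the shipment delay.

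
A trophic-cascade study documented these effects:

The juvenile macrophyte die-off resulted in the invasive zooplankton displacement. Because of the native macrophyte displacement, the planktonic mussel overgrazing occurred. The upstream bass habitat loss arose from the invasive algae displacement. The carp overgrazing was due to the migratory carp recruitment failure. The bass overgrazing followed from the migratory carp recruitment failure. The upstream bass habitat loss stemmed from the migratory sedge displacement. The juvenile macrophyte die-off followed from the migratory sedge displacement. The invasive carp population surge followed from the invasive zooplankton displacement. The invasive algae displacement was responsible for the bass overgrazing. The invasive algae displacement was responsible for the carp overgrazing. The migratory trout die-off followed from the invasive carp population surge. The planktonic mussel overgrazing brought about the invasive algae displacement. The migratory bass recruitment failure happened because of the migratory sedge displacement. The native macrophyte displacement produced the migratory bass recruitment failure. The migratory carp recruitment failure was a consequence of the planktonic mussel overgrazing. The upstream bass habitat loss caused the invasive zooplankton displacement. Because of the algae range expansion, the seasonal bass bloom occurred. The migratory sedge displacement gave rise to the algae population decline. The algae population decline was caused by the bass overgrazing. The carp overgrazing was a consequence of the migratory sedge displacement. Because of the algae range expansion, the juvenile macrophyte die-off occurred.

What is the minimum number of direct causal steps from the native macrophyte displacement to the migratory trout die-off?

Shortest chain: the native macrophyte displacement → the planktonic mussel overgrazing → the invasive algae displacement → the upstream bass habitat loss → the invasive zooplankton displacement → the invasive carp population surge → the migratory trout die-off.

6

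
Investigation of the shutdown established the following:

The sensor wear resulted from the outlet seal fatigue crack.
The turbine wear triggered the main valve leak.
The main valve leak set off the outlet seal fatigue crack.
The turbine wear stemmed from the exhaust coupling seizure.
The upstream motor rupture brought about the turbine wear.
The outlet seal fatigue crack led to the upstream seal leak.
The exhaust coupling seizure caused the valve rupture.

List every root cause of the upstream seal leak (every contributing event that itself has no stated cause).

Tracing upstream from the upstream seal leak: the upstream seal leak ← the outlet seal fatigue crack ← the main valve leak ← the turbine wear ← the exhaust coupling seizure.
A separate upstream branch: the upstream seal leak ← the outlet seal fatigue crack ← the main valve leak ← the turbine wear ← the upstream motor rupture.
Each of those chain origins has no stated cause.

the exhaust coupling seizure, the upstream motor rupture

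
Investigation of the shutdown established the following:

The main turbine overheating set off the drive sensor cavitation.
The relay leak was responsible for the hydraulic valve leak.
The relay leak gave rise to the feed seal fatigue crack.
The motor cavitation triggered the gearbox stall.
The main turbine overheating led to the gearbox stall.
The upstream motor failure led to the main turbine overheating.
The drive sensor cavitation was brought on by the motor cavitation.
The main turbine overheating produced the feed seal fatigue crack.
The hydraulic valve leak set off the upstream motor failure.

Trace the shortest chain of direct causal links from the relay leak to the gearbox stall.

the relay leak → the hydraulic valve leak → the upstream motor failure → the main turbine overheating → the gearbox stall

the relay leak → the hydraulic valve leak
the hydraulic valve leak → the upstream motor failure
the upstream motor failure → the main turbine overheating
the main turbine overheating → the gearbox stall
Length: 4 steps.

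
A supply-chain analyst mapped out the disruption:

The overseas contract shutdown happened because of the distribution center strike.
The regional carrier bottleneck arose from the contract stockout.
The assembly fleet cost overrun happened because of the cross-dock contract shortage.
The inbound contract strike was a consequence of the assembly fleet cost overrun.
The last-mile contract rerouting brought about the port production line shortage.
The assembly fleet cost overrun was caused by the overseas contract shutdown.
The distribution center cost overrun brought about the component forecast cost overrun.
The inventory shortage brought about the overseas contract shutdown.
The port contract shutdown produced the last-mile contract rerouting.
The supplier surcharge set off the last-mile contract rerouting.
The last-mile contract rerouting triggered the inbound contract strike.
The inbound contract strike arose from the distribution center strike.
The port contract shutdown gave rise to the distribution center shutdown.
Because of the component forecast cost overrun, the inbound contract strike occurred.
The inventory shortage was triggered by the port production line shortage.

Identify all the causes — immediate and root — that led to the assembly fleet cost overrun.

the cross-dock contract shortage, the distribution center strike, the inventory shortage, the last-mile contract rerouting, the overseas contract shutdown, the port contract shutdown, the port production line shortage, the supplier surcharge

Immediate causes of the assembly fleet cost overrun: the overseas contract shutdown, the cross-dock contract shortage.
Further upstream: the supplier surcharge, the port contract shutdown, the distribution center strike, the last-mile contract rerouting, the port production line shortage, the inventory shortage.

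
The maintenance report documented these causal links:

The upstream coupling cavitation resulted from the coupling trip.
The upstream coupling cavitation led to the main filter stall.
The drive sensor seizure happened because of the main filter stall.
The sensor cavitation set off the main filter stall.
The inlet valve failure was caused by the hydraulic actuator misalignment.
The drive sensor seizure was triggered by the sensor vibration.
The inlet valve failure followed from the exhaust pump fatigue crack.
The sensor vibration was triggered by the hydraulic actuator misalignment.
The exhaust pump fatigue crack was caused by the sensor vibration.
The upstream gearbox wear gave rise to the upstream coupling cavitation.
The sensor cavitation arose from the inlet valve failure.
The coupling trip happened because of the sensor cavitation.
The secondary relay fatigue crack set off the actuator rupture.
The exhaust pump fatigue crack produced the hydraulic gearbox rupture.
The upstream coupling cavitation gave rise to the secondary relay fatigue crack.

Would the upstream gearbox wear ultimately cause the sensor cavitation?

No

The upstream gearbox wear leads to the upstream coupling cavitation, the secondary relay fatigue crack, the main filter stall, the drive sensor seizure, the actuator rupture; the sensor cavitation is not among them.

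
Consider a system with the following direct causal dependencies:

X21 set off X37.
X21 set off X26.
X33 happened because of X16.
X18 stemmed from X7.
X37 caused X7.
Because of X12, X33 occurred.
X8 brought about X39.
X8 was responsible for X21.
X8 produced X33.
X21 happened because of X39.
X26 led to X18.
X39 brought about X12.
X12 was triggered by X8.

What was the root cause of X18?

Tracing upstream from X18: X18 ← X26 ← X21 ← X8.
X8 has no stated cause, so it is the root.

X8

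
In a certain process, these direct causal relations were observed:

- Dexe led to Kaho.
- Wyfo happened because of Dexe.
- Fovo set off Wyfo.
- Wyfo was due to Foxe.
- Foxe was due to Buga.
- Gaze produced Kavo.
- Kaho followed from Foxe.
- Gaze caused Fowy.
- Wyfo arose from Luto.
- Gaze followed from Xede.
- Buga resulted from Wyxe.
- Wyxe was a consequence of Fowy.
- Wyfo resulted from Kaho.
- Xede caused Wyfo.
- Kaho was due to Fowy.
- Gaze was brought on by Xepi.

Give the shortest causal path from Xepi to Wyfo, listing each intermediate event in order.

Xepi → Gaze → Fowy → Kaho → Wyfo

Xepi → Gaze
Gaze → Fowy
Fowy → Kaho
Kaho → Wyfo
Length: 4 steps.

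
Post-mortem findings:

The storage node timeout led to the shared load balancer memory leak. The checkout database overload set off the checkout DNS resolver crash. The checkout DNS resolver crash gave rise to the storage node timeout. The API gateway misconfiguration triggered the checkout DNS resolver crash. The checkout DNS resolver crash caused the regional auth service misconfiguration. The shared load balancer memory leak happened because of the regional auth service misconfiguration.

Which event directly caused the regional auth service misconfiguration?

the checkout DNS resolver crash

Upstream contributors include the checkout database overload, the API gateway misconfiguration, but only the checkout DNS resolver crash feeds directly into the regional auth service misconfiguration.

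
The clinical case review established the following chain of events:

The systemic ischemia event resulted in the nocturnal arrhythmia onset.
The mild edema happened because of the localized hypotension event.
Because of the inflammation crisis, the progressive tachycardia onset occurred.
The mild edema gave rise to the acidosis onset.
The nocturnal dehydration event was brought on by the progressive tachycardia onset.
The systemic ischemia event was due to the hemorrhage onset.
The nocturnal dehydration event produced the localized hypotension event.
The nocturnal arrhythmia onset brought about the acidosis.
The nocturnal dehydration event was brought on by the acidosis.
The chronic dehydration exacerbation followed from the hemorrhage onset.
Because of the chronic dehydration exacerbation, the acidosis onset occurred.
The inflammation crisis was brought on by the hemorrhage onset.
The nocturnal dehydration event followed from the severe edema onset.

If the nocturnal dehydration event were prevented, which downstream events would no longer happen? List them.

the localized hypotension event, the mild edema

Downstream of the nocturnal dehydration event: the localized hypotension event, the mild edema, the acidosis onset.
Of those, still caused via another path: the acidosis onset.
The remainder have no surviving cause.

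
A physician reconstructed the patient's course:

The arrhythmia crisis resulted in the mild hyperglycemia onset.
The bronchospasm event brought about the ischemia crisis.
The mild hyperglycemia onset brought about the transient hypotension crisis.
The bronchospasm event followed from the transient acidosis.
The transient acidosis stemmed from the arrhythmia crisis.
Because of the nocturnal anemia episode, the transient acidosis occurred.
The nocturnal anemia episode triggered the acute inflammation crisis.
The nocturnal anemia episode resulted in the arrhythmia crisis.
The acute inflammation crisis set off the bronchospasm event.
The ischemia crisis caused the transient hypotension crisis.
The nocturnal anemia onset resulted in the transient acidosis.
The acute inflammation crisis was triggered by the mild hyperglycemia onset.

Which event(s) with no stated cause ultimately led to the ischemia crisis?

the nocturnal anemia episode, the nocturnal anemia onset

Tracing upstream from the ischemia crisis: the ischemia crisis ← the bronchospasm event ← the acute inflammation crisis ← the nocturnal anemia episode.
A separate upstream branch: the ischemia crisis ← the bronchospasm event ← the transient acidosis ← the nocturnal anemia onset.
Each of those chain origins has no stated cause.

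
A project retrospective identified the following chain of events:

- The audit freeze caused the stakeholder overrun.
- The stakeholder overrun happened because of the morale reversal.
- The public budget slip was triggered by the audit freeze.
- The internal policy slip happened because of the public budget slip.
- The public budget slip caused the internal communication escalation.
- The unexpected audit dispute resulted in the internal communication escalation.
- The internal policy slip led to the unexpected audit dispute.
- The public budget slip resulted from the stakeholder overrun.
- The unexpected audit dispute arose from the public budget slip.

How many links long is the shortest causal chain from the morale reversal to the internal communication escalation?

Shortest chain: the morale reversal → the stakeholder overrun → the public budget slip → the internal communication escalation.

3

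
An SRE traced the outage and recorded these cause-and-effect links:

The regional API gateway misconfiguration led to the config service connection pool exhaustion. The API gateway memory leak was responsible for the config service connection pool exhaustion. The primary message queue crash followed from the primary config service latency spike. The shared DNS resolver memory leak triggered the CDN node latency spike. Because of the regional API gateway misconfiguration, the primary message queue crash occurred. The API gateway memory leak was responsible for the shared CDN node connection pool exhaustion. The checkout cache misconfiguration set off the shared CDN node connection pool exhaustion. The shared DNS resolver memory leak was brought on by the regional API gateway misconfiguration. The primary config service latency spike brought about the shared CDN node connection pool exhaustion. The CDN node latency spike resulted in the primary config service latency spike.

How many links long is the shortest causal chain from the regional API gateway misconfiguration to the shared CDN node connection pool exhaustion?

Shortest chain: the regional API gateway misconfiguration → the shared DNS resolver memory leak → the CDN node latency spike → the primary config service latency spike → the shared CDN node connection pool exhaustion.

4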